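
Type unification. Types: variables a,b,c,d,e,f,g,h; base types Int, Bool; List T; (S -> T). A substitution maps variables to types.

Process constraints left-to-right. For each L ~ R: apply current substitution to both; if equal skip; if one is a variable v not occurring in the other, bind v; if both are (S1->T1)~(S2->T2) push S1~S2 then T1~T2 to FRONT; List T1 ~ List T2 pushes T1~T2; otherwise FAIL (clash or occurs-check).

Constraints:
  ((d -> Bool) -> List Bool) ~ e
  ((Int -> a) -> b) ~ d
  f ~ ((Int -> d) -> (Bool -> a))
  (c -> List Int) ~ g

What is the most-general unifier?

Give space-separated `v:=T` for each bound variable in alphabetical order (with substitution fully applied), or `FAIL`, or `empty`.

step 1: unify ((d -> Bool) -> List Bool) ~ e  [subst: {-} | 3 pending]
  bind e := ((d -> Bool) -> List Bool)
step 2: unify ((Int -> a) -> b) ~ d  [subst: {e:=((d -> Bool) -> List Bool)} | 2 pending]
  bind d := ((Int -> a) -> b)
step 3: unify f ~ ((Int -> ((Int -> a) -> b)) -> (Bool -> a))  [subst: {e:=((d -> Bool) -> List Bool), d:=((Int -> a) -> b)} | 1 pending]
  bind f := ((Int -> ((Int -> a) -> b)) -> (Bool -> a))
step 4: unify (c -> List Int) ~ g  [subst: {e:=((d -> Bool) -> List Bool), d:=((Int -> a) -> b), f:=((Int -> ((Int -> a) -> b)) -> (Bool -> a))} | 0 pending]
  bind g := (c -> List Int)

Answer: d:=((Int -> a) -> b) e:=((((Int -> a) -> b) -> Bool) -> List Bool) f:=((Int -> ((Int -> a) -> b)) -> (Bool -> a)) g:=(c -> List Int)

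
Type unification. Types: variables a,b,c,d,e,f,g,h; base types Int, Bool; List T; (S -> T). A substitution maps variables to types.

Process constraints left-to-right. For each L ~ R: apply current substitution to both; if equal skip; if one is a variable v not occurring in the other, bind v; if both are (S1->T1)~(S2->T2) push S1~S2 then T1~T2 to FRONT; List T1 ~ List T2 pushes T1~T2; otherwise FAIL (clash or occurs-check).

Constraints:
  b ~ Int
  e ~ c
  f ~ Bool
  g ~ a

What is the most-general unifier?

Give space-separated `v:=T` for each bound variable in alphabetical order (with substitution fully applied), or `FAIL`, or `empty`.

step 1: unify b ~ Int  [subst: {-} | 3 pending]
  bind b := Int
step 2: unify e ~ c  [subst: {b:=Int} | 2 pending]
  bind e := c
step 3: unify f ~ Bool  [subst: {b:=Int, e:=c} | 1 pending]
  bind f := Bool
step 4: unify g ~ a  [subst: {b:=Int, e:=c, f:=Bool} | 0 pending]
  bind g := a

Answer: b:=Int e:=c f:=Bool g:=a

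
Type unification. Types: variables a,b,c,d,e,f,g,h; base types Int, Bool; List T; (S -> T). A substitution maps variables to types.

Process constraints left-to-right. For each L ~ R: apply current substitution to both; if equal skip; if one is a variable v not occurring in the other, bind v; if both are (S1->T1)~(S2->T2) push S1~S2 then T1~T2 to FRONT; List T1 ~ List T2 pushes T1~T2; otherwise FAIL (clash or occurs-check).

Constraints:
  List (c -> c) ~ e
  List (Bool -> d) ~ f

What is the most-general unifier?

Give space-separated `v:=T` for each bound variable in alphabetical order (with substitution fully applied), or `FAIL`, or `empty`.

step 1: unify List (c -> c) ~ e  [subst: {-} | 1 pending]
  bind e := List (c -> c)
step 2: unify List (Bool -> d) ~ f  [subst: {e:=List (c -> c)} | 0 pending]
  bind f := List (Bool -> d)

Answer: e:=List (c -> c) f:=List (Bool -> d)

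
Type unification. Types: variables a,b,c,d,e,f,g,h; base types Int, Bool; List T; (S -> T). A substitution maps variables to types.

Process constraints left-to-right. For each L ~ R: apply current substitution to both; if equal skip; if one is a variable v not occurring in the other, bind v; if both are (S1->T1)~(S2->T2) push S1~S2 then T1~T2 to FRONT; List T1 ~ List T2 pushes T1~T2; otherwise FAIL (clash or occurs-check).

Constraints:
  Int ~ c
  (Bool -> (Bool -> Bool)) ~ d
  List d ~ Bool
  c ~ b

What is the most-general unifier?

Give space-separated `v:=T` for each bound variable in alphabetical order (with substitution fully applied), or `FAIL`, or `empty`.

step 1: unify Int ~ c  [subst: {-} | 3 pending]
  bind c := Int
step 2: unify (Bool -> (Bool -> Bool)) ~ d  [subst: {c:=Int} | 2 pending]
  bind d := (Bool -> (Bool -> Bool))
step 3: unify List (Bool -> (Bool -> Bool)) ~ Bool  [subst: {c:=Int, d:=(Bool -> (Bool -> Bool))} | 1 pending]
  clash: List (Bool -> (Bool -> Bool)) vs Bool

Answer: FAIL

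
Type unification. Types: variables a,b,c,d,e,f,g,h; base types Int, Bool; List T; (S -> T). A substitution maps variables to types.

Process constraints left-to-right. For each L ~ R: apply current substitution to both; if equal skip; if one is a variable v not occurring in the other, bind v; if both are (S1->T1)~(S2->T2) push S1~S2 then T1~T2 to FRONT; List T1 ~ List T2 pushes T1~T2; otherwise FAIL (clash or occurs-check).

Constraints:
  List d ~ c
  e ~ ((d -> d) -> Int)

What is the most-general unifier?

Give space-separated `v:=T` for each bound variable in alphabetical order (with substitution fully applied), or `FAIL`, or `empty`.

step 1: unify List d ~ c  [subst: {-} | 1 pending]
  bind c := List d
step 2: unify e ~ ((d -> d) -> Int)  [subst: {c:=List d} | 0 pending]
  bind e := ((d -> d) -> Int)

Answer: c:=List d e:=((d -> d) -> Int)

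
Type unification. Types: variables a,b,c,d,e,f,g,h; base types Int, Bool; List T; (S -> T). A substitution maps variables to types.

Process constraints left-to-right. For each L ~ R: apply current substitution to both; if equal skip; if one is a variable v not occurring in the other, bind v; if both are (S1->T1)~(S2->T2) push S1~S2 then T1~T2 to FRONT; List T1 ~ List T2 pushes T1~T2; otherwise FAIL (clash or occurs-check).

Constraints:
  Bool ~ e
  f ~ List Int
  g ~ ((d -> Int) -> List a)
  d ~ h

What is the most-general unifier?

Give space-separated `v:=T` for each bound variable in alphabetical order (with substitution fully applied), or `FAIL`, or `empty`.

step 1: unify Bool ~ e  [subst: {-} | 3 pending]
  bind e := Bool
step 2: unify f ~ List Int  [subst: {e:=Bool} | 2 pending]
  bind f := List Int
step 3: unify g ~ ((d -> Int) -> List a)  [subst: {e:=Bool, f:=List Int} | 1 pending]
  bind g := ((d -> Int) -> List a)
step 4: unify d ~ h  [subst: {e:=Bool, f:=List Int, g:=((d -> Int) -> List a)} | 0 pending]
  bind d := h

Answer: d:=h e:=Bool f:=List Int g:=((h -> Int) -> List a)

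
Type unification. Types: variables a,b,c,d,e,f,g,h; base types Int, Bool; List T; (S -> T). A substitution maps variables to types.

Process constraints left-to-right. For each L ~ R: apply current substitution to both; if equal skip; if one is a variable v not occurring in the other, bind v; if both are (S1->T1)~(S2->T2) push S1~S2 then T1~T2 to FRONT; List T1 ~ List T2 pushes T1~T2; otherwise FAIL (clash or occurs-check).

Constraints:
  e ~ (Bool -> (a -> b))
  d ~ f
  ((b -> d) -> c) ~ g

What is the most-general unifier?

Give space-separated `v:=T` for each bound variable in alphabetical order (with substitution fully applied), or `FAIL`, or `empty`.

Answer: d:=f e:=(Bool -> (a -> b)) g:=((b -> f) -> c)

Derivation:
step 1: unify e ~ (Bool -> (a -> b))  [subst: {-} | 2 pending]
  bind e := (Bool -> (a -> b))
step 2: unify d ~ f  [subst: {e:=(Bool -> (a -> b))} | 1 pending]
  bind d := f
step 3: unify ((b -> f) -> c) ~ g  [subst: {e:=(Bool -> (a -> b)), d:=f} | 0 pending]
  bind g := ((b -> f) -> c)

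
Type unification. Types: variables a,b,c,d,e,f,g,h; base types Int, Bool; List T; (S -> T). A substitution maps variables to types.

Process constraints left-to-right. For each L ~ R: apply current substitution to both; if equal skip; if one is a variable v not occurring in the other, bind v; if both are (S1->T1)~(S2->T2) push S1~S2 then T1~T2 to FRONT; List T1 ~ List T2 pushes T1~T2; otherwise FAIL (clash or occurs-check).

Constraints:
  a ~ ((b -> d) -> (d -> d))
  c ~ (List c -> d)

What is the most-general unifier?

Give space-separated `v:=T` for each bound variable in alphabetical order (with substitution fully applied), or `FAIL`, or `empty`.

step 1: unify a ~ ((b -> d) -> (d -> d))  [subst: {-} | 1 pending]
  bind a := ((b -> d) -> (d -> d))
step 2: unify c ~ (List c -> d)  [subst: {a:=((b -> d) -> (d -> d))} | 0 pending]
  occurs-check fail: c in (List c -> d)

Answer: FAIL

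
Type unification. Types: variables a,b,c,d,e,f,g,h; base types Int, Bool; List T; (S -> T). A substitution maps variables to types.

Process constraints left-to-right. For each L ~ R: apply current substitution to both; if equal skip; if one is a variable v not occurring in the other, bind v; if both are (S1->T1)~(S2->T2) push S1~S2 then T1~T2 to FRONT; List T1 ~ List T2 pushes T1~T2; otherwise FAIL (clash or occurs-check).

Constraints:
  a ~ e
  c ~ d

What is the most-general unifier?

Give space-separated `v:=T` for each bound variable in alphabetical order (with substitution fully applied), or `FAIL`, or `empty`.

Answer: a:=e c:=d

Derivation:
step 1: unify a ~ e  [subst: {-} | 1 pending]
  bind a := e
step 2: unify c ~ d  [subst: {a:=e} | 0 pending]
  bind c := d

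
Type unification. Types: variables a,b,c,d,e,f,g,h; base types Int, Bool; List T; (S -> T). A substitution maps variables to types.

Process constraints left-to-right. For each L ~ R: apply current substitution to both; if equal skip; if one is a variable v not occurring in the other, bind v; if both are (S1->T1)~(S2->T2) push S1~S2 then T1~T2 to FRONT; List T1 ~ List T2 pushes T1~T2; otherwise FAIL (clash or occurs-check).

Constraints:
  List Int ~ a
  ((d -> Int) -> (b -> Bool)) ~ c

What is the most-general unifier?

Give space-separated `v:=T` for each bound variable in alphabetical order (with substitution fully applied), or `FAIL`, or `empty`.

Answer: a:=List Int c:=((d -> Int) -> (b -> Bool))

Derivation:
step 1: unify List Int ~ a  [subst: {-} | 1 pending]
  bind a := List Int
step 2: unify ((d -> Int) -> (b -> Bool)) ~ c  [subst: {a:=List Int} | 0 pending]
  bind c := ((d -> Int) -> (b -> Bool))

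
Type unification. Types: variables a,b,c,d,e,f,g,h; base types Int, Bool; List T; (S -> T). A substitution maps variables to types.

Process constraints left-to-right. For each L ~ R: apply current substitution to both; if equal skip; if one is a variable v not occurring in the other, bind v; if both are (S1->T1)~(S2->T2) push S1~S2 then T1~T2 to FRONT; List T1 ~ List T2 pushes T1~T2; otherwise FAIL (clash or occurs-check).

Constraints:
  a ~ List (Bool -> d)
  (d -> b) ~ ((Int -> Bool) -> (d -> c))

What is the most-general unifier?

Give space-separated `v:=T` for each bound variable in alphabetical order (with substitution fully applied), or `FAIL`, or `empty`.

step 1: unify a ~ List (Bool -> d)  [subst: {-} | 1 pending]
  bind a := List (Bool -> d)
step 2: unify (d -> b) ~ ((Int -> Bool) -> (d -> c))  [subst: {a:=List (Bool -> d)} | 0 pending]
  -> decompose arrow: push d~(Int -> Bool), b~(d -> c)
step 3: unify d ~ (Int -> Bool)  [subst: {a:=List (Bool -> d)} | 1 pending]
  bind d := (Int -> Bool)
step 4: unify b ~ ((Int -> Bool) -> c)  [subst: {a:=List (Bool -> d), d:=(Int -> Bool)} | 0 pending]
  bind b := ((Int -> Bool) -> c)

Answer: a:=List (Bool -> (Int -> Bool)) b:=((Int -> Bool) -> c) d:=(Int -> Bool)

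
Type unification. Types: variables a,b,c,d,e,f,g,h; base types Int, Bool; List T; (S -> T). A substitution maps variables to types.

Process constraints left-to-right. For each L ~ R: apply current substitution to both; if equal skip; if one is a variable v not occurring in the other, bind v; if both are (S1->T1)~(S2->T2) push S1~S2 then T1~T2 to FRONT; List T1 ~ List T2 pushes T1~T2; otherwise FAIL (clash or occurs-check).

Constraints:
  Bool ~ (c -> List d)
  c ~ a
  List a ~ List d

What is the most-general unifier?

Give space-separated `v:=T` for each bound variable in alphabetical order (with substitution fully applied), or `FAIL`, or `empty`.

step 1: unify Bool ~ (c -> List d)  [subst: {-} | 2 pending]
  clash: Bool vs (c -> List d)

Answer: FAIL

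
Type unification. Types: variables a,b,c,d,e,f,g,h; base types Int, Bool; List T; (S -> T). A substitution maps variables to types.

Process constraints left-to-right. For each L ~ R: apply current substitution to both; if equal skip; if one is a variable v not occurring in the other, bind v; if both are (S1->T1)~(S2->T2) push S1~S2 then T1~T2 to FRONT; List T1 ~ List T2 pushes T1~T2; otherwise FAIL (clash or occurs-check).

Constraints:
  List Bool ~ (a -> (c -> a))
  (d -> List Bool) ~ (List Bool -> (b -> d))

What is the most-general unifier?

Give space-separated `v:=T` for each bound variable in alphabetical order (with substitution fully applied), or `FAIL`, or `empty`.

Answer: FAIL

Derivation:
step 1: unify List Bool ~ (a -> (c -> a))  [subst: {-} | 1 pending]
  clash: List Bool vs (a -> (c -> a))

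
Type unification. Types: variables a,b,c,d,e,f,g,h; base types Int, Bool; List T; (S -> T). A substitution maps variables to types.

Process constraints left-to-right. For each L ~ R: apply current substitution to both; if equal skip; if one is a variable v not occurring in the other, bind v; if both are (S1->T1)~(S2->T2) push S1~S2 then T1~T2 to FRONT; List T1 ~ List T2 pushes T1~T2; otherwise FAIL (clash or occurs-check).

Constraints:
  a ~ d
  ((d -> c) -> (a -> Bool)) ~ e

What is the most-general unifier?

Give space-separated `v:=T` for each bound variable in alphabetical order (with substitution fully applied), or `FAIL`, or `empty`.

Answer: a:=d e:=((d -> c) -> (d -> Bool))

Derivation:
step 1: unify a ~ d  [subst: {-} | 1 pending]
  bind a := d
step 2: unify ((d -> c) -> (d -> Bool)) ~ e  [subst: {a:=d} | 0 pending]
  bind e := ((d -> c) -> (d -> Bool))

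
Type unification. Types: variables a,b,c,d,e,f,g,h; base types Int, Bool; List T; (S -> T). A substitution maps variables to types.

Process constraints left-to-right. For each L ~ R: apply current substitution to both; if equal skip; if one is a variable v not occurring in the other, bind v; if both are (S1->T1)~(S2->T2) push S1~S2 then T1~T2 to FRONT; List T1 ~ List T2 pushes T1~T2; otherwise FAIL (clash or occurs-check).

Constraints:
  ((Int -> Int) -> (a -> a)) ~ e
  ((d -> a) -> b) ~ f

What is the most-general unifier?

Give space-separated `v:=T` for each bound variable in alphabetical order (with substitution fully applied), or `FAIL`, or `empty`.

Answer: e:=((Int -> Int) -> (a -> a)) f:=((d -> a) -> b)

Derivation:
step 1: unify ((Int -> Int) -> (a -> a)) ~ e  [subst: {-} | 1 pending]
  bind e := ((Int -> Int) -> (a -> a))
step 2: unify ((d -> a) -> b) ~ f  [subst: {e:=((Int -> Int) -> (a -> a))} | 0 pending]
  bind f := ((d -> a) -> b)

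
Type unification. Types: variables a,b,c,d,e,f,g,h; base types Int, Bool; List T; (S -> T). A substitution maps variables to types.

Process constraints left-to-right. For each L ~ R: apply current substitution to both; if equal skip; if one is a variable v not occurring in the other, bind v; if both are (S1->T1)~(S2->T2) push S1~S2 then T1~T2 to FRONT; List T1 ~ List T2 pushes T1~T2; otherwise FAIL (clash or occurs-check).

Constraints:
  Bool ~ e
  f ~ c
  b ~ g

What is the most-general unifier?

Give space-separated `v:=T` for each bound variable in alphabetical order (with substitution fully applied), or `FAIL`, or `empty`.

Answer: b:=g e:=Bool f:=c

Derivation:
step 1: unify Bool ~ e  [subst: {-} | 2 pending]
  bind e := Bool
step 2: unify f ~ c  [subst: {e:=Bool} | 1 pending]
  bind f := c
step 3: unify b ~ g  [subst: {e:=Bool, f:=c} | 0 pending]
  bind b := g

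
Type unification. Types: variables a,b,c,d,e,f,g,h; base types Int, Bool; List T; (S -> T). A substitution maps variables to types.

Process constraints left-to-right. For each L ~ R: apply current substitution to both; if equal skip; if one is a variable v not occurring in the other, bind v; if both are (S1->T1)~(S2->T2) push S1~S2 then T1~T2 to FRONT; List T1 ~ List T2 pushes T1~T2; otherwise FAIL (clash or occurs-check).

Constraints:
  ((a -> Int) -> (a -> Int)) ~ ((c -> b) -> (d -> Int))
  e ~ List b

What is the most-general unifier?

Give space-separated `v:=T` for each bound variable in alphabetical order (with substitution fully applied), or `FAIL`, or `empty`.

Answer: a:=d b:=Int c:=d e:=List Int

Derivation:
step 1: unify ((a -> Int) -> (a -> Int)) ~ ((c -> b) -> (d -> Int))  [subst: {-} | 1 pending]
  -> decompose arrow: push (a -> Int)~(c -> b), (a -> Int)~(d -> Int)
step 2: unify (a -> Int) ~ (c -> b)  [subst: {-} | 2 pending]
  -> decompose arrow: push a~c, Int~b
step 3: unify a ~ c  [subst: {-} | 3 pending]
  bind a := c
step 4: unify Int ~ b  [subst: {a:=c} | 2 pending]
  bind b := Int
step 5: unify (c -> Int) ~ (d -> Int)  [subst: {a:=c, b:=Int} | 1 pending]
  -> decompose arrow: push c~d, Int~Int
step 6: unify c ~ d  [subst: {a:=c, b:=Int} | 2 pending]
  bind c := d
step 7: unify Int ~ Int  [subst: {a:=c, b:=Int, c:=d} | 1 pending]
  -> identical, skip
step 8: unify e ~ List Int  [subst: {a:=c, b:=Int, c:=d} | 0 pending]
  bind e := List Int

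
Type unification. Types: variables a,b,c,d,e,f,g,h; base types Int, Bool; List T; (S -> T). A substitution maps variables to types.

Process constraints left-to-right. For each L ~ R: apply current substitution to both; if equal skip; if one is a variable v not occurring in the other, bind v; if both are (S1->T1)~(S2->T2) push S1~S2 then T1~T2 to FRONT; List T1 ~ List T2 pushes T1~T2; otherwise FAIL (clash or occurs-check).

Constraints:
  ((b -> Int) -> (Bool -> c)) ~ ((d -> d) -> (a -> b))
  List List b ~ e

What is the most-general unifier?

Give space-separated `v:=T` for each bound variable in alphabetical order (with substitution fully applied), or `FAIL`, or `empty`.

Answer: a:=Bool b:=Int c:=Int d:=Int e:=List List Int

Derivation:
step 1: unify ((b -> Int) -> (Bool -> c)) ~ ((d -> d) -> (a -> b))  [subst: {-} | 1 pending]
  -> decompose arrow: push (b -> Int)~(d -> d), (Bool -> c)~(a -> b)
step 2: unify (b -> Int) ~ (d -> d)  [subst: {-} | 2 pending]
  -> decompose arrow: push b~d, Int~d
step 3: unify b ~ d  [subst: {-} | 3 pending]
  bind b := d
step 4: unify Int ~ d  [subst: {b:=d} | 2 pending]
  bind d := Int
step 5: unify (Bool -> c) ~ (a -> Int)  [subst: {b:=d, d:=Int} | 1 pending]
  -> decompose arrow: push Bool~a, c~Int
step 6: unify Bool ~ a  [subst: {b:=d, d:=Int} | 2 pending]
  bind a := Bool
step 7: unify c ~ Int  [subst: {b:=d, d:=Int, a:=Bool} | 1 pending]
  bind c := Int
step 8: unify List List Int ~ e  [subst: {b:=d, d:=Int, a:=Bool, c:=Int} | 0 pending]
  bind e := List List Int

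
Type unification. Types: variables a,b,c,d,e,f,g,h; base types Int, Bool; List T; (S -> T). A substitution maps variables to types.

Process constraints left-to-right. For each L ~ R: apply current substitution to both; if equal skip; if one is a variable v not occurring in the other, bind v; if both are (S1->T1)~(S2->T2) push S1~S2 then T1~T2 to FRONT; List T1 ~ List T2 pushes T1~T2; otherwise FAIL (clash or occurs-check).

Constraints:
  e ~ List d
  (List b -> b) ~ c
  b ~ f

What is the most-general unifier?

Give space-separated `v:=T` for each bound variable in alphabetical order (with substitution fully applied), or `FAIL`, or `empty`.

step 1: unify e ~ List d  [subst: {-} | 2 pending]
  bind e := List d
step 2: unify (List b -> b) ~ c  [subst: {e:=List d} | 1 pending]
  bind c := (List b -> b)
step 3: unify b ~ f  [subst: {e:=List d, c:=(List b -> b)} | 0 pending]
  bind b := f

Answer: b:=f c:=(List f -> f) e:=List d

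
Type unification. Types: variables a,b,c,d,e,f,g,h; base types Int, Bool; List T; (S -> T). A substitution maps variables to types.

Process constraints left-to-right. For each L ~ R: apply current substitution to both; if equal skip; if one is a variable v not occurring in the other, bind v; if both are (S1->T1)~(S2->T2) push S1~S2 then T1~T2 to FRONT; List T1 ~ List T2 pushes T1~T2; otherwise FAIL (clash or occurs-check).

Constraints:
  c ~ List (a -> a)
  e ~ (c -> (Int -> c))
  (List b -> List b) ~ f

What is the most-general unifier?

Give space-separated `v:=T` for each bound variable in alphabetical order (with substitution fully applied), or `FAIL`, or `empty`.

Answer: c:=List (a -> a) e:=(List (a -> a) -> (Int -> List (a -> a))) f:=(List b -> List b)

Derivation:
step 1: unify c ~ List (a -> a)  [subst: {-} | 2 pending]
  bind c := List (a -> a)
step 2: unify e ~ (List (a -> a) -> (Int -> List (a -> a)))  [subst: {c:=List (a -> a)} | 1 pending]
  bind e := (List (a -> a) -> (Int -> List (a -> a)))
step 3: unify (List b -> List b) ~ f  [subst: {c:=List (a -> a), e:=(List (a -> a) -> (Int -> List (a -> a)))} | 0 pending]
  bind f := (List b -> List b)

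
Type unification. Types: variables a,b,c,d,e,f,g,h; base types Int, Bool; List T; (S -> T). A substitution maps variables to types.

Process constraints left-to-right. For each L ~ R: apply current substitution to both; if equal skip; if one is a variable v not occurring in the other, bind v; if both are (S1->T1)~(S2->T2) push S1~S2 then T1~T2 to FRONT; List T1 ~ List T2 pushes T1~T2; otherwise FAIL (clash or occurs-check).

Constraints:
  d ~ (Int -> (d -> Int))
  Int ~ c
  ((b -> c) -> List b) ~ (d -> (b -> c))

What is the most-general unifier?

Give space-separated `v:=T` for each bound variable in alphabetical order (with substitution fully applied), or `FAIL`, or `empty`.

Answer: FAIL

Derivation:
step 1: unify d ~ (Int -> (d -> Int))  [subst: {-} | 2 pending]
  occurs-check fail: d in (Int -> (d -> Int))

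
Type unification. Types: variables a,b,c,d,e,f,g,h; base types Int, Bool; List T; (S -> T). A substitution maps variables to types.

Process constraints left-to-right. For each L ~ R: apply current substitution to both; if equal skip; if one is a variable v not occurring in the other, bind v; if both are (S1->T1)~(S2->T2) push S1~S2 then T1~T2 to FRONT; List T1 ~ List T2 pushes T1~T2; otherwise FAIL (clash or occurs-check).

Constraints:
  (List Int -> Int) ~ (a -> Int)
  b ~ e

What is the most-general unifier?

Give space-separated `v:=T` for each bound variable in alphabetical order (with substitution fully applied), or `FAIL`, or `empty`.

step 1: unify (List Int -> Int) ~ (a -> Int)  [subst: {-} | 1 pending]
  -> decompose arrow: push List Int~a, Int~Int
step 2: unify List Int ~ a  [subst: {-} | 2 pending]
  bind a := List Int
step 3: unify Int ~ Int  [subst: {a:=List Int} | 1 pending]
  -> identical, skip
step 4: unify b ~ e  [subst: {a:=List Int} | 0 pending]
  bind b := e

Answer: a:=List Int b:=e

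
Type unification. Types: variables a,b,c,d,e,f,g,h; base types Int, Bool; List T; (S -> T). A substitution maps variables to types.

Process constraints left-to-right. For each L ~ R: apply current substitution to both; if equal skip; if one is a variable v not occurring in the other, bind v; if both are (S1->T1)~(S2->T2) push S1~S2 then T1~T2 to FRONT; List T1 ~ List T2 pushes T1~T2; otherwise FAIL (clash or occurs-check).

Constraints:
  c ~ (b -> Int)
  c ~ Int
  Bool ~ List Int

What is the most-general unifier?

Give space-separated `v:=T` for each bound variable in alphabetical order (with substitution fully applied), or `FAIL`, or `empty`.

step 1: unify c ~ (b -> Int)  [subst: {-} | 2 pending]
  bind c := (b -> Int)
step 2: unify (b -> Int) ~ Int  [subst: {c:=(b -> Int)} | 1 pending]
  clash: (b -> Int) vs Int

Answer: FAIL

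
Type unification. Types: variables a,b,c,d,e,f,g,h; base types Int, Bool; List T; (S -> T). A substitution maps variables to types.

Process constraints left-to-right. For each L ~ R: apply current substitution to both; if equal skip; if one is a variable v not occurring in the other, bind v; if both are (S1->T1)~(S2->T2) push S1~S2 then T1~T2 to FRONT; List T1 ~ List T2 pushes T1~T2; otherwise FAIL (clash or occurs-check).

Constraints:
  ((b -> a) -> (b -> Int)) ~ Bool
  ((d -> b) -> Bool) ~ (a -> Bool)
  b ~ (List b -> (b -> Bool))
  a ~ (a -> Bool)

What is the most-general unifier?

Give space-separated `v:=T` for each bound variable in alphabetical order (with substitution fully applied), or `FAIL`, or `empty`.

Answer: FAIL

Derivation:
step 1: unify ((b -> a) -> (b -> Int)) ~ Bool  [subst: {-} | 3 pending]
  clash: ((b -> a) -> (b -> Int)) vs Bool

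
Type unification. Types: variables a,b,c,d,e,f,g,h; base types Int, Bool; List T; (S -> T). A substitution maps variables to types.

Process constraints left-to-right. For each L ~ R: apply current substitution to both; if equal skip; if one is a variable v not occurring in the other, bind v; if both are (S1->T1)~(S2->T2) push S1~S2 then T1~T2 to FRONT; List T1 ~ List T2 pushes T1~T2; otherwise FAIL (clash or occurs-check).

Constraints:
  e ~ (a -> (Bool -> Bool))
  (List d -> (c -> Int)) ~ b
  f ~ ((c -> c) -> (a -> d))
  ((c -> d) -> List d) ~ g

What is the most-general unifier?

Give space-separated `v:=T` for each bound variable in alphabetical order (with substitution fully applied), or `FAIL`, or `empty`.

step 1: unify e ~ (a -> (Bool -> Bool))  [subst: {-} | 3 pending]
  bind e := (a -> (Bool -> Bool))
step 2: unify (List d -> (c -> Int)) ~ b  [subst: {e:=(a -> (Bool -> Bool))} | 2 pending]
  bind b := (List d -> (c -> Int))
step 3: unify f ~ ((c -> c) -> (a -> d))  [subst: {e:=(a -> (Bool -> Bool)), b:=(List d -> (c -> Int))} | 1 pending]
  bind f := ((c -> c) -> (a -> d))
step 4: unify ((c -> d) -> List d) ~ g  [subst: {e:=(a -> (Bool -> Bool)), b:=(List d -> (c -> Int)), f:=((c -> c) -> (a -> d))} | 0 pending]
  bind g := ((c -> d) -> List d)

Answer: b:=(List d -> (c -> Int)) e:=(a -> (Bool -> Bool)) f:=((c -> c) -> (a -> d)) g:=((c -> d) -> List d)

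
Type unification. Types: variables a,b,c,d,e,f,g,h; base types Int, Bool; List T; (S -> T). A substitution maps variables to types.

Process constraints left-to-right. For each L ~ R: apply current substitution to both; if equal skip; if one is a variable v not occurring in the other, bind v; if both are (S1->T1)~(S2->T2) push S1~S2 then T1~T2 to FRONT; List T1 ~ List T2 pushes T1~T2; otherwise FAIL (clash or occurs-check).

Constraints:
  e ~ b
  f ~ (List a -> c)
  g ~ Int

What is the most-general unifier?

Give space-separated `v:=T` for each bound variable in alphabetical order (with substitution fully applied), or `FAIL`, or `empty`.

step 1: unify e ~ b  [subst: {-} | 2 pending]
  bind e := b
step 2: unify f ~ (List a -> c)  [subst: {e:=b} | 1 pending]
  bind f := (List a -> c)
step 3: unify g ~ Int  [subst: {e:=b, f:=(List a -> c)} | 0 pending]
  bind g := Int

Answer: e:=b f:=(List a -> c) g:=Int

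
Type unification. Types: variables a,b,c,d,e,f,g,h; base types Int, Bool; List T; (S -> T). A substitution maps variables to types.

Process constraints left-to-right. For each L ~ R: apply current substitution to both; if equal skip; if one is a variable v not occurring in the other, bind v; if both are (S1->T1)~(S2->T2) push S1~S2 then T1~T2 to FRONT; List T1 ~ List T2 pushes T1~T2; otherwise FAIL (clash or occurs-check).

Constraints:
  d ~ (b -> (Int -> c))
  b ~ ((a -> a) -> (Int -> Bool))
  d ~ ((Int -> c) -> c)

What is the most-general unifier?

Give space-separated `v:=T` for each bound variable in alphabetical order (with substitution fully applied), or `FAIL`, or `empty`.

Answer: FAIL

Derivation:
step 1: unify d ~ (b -> (Int -> c))  [subst: {-} | 2 pending]
  bind d := (b -> (Int -> c))
step 2: unify b ~ ((a -> a) -> (Int -> Bool))  [subst: {d:=(b -> (Int -> c))} | 1 pending]
  bind b := ((a -> a) -> (Int -> Bool))
step 3: unify (((a -> a) -> (Int -> Bool)) -> (Int -> c)) ~ ((Int -> c) -> c)  [subst: {d:=(b -> (Int -> c)), b:=((a -> a) -> (Int -> Bool))} | 0 pending]
  -> decompose arrow: push ((a -> a) -> (Int -> Bool))~(Int -> c), (Int -> c)~c
step 4: unify ((a -> a) -> (Int -> Bool)) ~ (Int -> c)  [subst: {d:=(b -> (Int -> c)), b:=((a -> a) -> (Int -> Bool))} | 1 pending]
  -> decompose arrow: push (a -> a)~Int, (Int -> Bool)~c
step 5: unify (a -> a) ~ Int  [subst: {d:=(b -> (Int -> c)), b:=((a -> a) -> (Int -> Bool))} | 2 pending]
  clash: (a -> a) vs Int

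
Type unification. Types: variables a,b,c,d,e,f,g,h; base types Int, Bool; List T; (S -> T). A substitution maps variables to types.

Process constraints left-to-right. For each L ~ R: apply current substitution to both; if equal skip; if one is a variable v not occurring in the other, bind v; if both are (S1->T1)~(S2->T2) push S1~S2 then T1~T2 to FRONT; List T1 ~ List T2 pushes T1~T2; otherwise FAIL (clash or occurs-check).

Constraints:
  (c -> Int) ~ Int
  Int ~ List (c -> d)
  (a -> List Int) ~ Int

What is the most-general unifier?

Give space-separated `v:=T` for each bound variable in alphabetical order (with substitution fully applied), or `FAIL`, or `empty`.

Answer: FAIL

Derivation:
step 1: unify (c -> Int) ~ Int  [subst: {-} | 2 pending]
  clash: (c -> Int) vs Int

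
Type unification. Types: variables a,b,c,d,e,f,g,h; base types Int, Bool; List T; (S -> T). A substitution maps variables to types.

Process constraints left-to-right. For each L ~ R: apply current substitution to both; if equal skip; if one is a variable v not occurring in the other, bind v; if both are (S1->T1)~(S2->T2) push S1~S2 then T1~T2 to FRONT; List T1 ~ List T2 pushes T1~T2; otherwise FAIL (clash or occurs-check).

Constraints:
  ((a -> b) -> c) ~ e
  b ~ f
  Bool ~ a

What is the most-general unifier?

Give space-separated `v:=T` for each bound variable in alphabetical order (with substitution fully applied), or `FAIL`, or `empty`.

Answer: a:=Bool b:=f e:=((Bool -> f) -> c)

Derivation:
step 1: unify ((a -> b) -> c) ~ e  [subst: {-} | 2 pending]
  bind e := ((a -> b) -> c)
step 2: unify b ~ f  [subst: {e:=((a -> b) -> c)} | 1 pending]
  bind b := f
step 3: unify Bool ~ a  [subst: {e:=((a -> b) -> c), b:=f} | 0 pending]
  bind a := Bool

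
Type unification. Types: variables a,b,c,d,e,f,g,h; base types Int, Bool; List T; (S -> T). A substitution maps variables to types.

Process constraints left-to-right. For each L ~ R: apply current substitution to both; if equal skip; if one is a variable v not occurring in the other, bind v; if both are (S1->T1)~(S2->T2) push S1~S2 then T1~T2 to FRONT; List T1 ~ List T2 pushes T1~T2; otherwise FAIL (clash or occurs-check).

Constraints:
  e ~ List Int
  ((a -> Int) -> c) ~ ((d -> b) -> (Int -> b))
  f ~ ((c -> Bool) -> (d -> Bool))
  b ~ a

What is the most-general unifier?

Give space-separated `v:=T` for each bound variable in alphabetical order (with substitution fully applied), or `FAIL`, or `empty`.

step 1: unify e ~ List Int  [subst: {-} | 3 pending]
  bind e := List Int
step 2: unify ((a -> Int) -> c) ~ ((d -> b) -> (Int -> b))  [subst: {e:=List Int} | 2 pending]
  -> decompose arrow: push (a -> Int)~(d -> b), c~(Int -> b)
step 3: unify (a -> Int) ~ (d -> b)  [subst: {e:=List Int} | 3 pending]
  -> decompose arrow: push a~d, Int~b
step 4: unify a ~ d  [subst: {e:=List Int} | 4 pending]
  bind a := d
step 5: unify Int ~ b  [subst: {e:=List Int, a:=d} | 3 pending]
  bind b := Int
step 6: unify c ~ (Int -> Int)  [subst: {e:=List Int, a:=d, b:=Int} | 2 pending]
  bind c := (Int -> Int)
step 7: unify f ~ (((Int -> Int) -> Bool) -> (d -> Bool))  [subst: {e:=List Int, a:=d, b:=Int, c:=(Int -> Int)} | 1 pending]
  bind f := (((Int -> Int) -> Bool) -> (d -> Bool))
step 8: unify Int ~ d  [subst: {e:=List Int, a:=d, b:=Int, c:=(Int -> Int), f:=(((Int -> Int) -> Bool) -> (d -> Bool))} | 0 pending]
  bind d := Int

Answer: a:=Int b:=Int c:=(Int -> Int) d:=Int e:=List Int f:=(((Int -> Int) -> Bool) -> (Int -> Bool))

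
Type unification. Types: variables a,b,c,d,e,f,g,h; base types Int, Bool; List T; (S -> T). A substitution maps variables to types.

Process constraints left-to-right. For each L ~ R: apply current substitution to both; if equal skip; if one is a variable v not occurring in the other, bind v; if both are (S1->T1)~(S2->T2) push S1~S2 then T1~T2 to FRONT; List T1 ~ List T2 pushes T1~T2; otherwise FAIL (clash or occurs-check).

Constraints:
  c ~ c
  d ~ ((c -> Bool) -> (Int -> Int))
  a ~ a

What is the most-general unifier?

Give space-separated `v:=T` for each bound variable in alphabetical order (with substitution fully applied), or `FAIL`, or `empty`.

Answer: d:=((c -> Bool) -> (Int -> Int))

Derivation:
step 1: unify c ~ c  [subst: {-} | 2 pending]
  -> identical, skip
step 2: unify d ~ ((c -> Bool) -> (Int -> Int))  [subst: {-} | 1 pending]
  bind d := ((c -> Bool) -> (Int -> Int))
step 3: unify a ~ a  [subst: {d:=((c -> Bool) -> (Int -> Int))} | 0 pending]
  -> identical, skip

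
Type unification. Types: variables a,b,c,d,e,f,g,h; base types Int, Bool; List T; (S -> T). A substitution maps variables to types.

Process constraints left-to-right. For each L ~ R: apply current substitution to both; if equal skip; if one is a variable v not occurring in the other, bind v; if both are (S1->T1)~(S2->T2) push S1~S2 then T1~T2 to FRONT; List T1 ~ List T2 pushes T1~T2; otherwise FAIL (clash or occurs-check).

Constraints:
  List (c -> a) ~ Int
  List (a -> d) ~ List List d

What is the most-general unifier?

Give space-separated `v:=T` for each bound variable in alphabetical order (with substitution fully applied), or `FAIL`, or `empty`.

step 1: unify List (c -> a) ~ Int  [subst: {-} | 1 pending]
  clash: List (c -> a) vs Int

Answer: FAIL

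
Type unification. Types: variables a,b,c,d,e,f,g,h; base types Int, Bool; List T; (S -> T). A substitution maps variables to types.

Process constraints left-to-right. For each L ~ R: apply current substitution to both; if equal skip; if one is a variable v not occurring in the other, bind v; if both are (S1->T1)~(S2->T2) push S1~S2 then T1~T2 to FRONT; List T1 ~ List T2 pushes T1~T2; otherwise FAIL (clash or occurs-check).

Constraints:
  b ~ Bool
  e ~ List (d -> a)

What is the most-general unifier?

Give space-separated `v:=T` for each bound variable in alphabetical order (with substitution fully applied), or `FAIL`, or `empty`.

Answer: b:=Bool e:=List (d -> a)

Derivation:
step 1: unify b ~ Bool  [subst: {-} | 1 pending]
  bind b := Bool
step 2: unify e ~ List (d -> a)  [subst: {b:=Bool} | 0 pending]
  bind e := List (d -> a)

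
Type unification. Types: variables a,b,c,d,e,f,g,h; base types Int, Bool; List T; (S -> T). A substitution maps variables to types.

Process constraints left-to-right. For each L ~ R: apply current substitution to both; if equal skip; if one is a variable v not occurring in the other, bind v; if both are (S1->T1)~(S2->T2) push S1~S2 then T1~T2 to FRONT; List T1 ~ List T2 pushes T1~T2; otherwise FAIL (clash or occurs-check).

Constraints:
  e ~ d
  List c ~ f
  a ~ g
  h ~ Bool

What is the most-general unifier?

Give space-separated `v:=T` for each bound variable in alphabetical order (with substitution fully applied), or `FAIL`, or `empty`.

step 1: unify e ~ d  [subst: {-} | 3 pending]
  bind e := d
step 2: unify List c ~ f  [subst: {e:=d} | 2 pending]
  bind f := List c
step 3: unify a ~ g  [subst: {e:=d, f:=List c} | 1 pending]
  bind a := g
step 4: unify h ~ Bool  [subst: {e:=d, f:=List c, a:=g} | 0 pending]
  bind h := Bool

Answer: a:=g e:=d f:=List c h:=Bool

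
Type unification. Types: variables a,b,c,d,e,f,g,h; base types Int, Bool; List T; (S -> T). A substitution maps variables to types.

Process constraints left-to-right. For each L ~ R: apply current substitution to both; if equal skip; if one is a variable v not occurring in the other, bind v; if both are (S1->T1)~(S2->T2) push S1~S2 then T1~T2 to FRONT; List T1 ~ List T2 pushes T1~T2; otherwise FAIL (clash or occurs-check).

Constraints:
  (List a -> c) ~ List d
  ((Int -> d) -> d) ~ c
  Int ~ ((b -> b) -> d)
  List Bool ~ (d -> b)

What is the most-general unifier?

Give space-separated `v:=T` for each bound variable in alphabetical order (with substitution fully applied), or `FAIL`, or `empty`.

step 1: unify (List a -> c) ~ List d  [subst: {-} | 3 pending]
  clash: (List a -> c) vs List d

Answer: FAIL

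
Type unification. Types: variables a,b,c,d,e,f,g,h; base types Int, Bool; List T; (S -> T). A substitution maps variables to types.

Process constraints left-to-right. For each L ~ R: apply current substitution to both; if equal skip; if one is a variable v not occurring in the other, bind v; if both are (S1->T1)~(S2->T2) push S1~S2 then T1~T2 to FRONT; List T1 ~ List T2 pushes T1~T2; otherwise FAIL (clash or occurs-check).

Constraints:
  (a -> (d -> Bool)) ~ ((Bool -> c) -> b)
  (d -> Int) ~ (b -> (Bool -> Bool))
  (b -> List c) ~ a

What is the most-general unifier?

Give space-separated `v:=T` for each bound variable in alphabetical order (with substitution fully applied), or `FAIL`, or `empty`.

step 1: unify (a -> (d -> Bool)) ~ ((Bool -> c) -> b)  [subst: {-} | 2 pending]
  -> decompose arrow: push a~(Bool -> c), (d -> Bool)~b
step 2: unify a ~ (Bool -> c)  [subst: {-} | 3 pending]
  bind a := (Bool -> c)
step 3: unify (d -> Bool) ~ b  [subst: {a:=(Bool -> c)} | 2 pending]
  bind b := (d -> Bool)
step 4: unify (d -> Int) ~ ((d -> Bool) -> (Bool -> Bool))  [subst: {a:=(Bool -> c), b:=(d -> Bool)} | 1 pending]
  -> decompose arrow: push d~(d -> Bool), Int~(Bool -> Bool)
step 5: unify d ~ (d -> Bool)  [subst: {a:=(Bool -> c), b:=(d -> Bool)} | 2 pending]
  occurs-check fail: d in (d -> Bool)

Answer: FAIL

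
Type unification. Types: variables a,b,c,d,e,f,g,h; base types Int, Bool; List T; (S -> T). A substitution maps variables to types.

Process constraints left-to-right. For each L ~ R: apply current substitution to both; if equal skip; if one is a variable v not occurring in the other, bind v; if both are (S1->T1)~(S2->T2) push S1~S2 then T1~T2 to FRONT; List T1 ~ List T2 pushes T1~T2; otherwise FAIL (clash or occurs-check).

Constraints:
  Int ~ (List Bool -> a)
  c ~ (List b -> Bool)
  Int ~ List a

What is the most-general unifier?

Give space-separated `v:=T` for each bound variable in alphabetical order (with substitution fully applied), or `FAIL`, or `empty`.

Answer: FAIL

Derivation:
step 1: unify Int ~ (List Bool -> a)  [subst: {-} | 2 pending]
  clash: Int vs (List Bool -> a)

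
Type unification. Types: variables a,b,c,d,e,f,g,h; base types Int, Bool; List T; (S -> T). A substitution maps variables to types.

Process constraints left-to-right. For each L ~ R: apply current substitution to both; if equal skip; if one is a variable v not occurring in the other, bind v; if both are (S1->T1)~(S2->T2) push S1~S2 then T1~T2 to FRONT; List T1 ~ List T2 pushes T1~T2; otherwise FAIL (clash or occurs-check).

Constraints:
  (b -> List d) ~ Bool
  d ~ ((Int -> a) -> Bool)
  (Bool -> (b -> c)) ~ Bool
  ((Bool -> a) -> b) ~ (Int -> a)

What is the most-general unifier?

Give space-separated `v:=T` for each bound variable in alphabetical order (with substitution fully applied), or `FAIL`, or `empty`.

Answer: FAIL

Derivation:
step 1: unify (b -> List d) ~ Bool  [subst: {-} | 3 pending]
  clash: (b -> List d) vs Bool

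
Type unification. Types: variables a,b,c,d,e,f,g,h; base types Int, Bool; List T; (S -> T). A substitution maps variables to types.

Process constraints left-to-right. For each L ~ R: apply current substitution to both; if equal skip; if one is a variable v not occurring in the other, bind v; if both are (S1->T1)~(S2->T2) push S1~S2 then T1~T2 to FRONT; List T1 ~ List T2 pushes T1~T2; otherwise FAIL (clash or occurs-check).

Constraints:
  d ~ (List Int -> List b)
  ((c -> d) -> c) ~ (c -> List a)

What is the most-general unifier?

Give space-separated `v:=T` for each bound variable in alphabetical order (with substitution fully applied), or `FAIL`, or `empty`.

step 1: unify d ~ (List Int -> List b)  [subst: {-} | 1 pending]
  bind d := (List Int -> List b)
step 2: unify ((c -> (List Int -> List b)) -> c) ~ (c -> List a)  [subst: {d:=(List Int -> List b)} | 0 pending]
  -> decompose arrow: push (c -> (List Int -> List b))~c, c~List a
step 3: unify (c -> (List Int -> List b)) ~ c  [subst: {d:=(List Int -> List b)} | 1 pending]
  occurs-check fail

Answer: FAIL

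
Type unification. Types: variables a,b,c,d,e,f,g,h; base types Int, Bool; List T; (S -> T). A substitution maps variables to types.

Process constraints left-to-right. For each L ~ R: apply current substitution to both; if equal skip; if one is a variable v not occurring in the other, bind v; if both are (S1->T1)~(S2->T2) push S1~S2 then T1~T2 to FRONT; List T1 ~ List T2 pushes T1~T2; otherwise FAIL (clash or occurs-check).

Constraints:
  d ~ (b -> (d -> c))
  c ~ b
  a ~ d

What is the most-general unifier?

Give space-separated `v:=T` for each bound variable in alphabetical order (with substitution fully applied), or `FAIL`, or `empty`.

Answer: FAIL

Derivation:
step 1: unify d ~ (b -> (d -> c))  [subst: {-} | 2 pending]
  occurs-check fail: d in (b -> (d -> c))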